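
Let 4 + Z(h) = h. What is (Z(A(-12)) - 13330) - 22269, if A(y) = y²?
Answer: -35459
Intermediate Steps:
Z(h) = -4 + h
(Z(A(-12)) - 13330) - 22269 = ((-4 + (-12)²) - 13330) - 22269 = ((-4 + 144) - 13330) - 22269 = (140 - 13330) - 22269 = -13190 - 22269 = -35459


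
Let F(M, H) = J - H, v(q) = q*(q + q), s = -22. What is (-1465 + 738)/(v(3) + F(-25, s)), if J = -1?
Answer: -727/39 ≈ -18.641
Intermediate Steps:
v(q) = 2*q**2 (v(q) = q*(2*q) = 2*q**2)
F(M, H) = -1 - H
(-1465 + 738)/(v(3) + F(-25, s)) = (-1465 + 738)/(2*3**2 + (-1 - 1*(-22))) = -727/(2*9 + (-1 + 22)) = -727/(18 + 21) = -727/39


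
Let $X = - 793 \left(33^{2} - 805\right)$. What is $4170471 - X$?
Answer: $4395683$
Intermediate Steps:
$X = -225212$ ($X = - 793 \left(1089 - 805\right) = \left(-793\right) 284 = -225212$)
$4170471 - X = 4170471 - -225212 = 4170471 + 225212 = 4395683$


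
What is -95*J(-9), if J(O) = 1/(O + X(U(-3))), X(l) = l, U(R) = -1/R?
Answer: 285/26 ≈ 10.962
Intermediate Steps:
J(O) = 1/(1/3 + O) (J(O) = 1/(O - 1/(-3)) = 1/(O - 1*(-1/3)) = 1/(O + 1/3) = 1/(1/3 + O))
-95*J(-9) = -285/(1 + 3*(-9)) = -285/(1 - 27) = -285/(-26) = -285*(-1)/26 = -95*(-3/26) = 285/26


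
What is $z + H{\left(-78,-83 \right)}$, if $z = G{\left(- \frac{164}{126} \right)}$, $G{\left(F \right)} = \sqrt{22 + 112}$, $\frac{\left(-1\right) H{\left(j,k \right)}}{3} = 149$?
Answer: $-447 + \sqrt{134} \approx -435.42$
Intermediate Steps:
$H{\left(j,k \right)} = -447$ ($H{\left(j,k \right)} = \left(-3\right) 149 = -447$)
$G{\left(F \right)} = \sqrt{134}$
$z = \sqrt{134} \approx 11.576$
$z + H{\left(-78,-83 \right)} = \sqrt{134} - 447 = -447 + \sqrt{134}$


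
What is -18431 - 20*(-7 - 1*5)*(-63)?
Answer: -33551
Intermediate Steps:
-18431 - 20*(-7 - 1*5)*(-63) = -18431 - 20*(-7 - 5)*(-63) = -18431 - 20*(-12)*(-63) = -18431 - (-240)*(-63) = -18431 - 1*15120 = -18431 - 15120 = -33551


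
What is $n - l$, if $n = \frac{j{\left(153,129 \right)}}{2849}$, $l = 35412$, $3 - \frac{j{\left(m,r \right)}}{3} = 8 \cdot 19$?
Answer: $- \frac{100889235}{2849} \approx -35412.0$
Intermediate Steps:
$j{\left(m,r \right)} = -447$ ($j{\left(m,r \right)} = 9 - 3 \cdot 8 \cdot 19 = 9 - 456 = -447$)
$n = - \frac{447}{2849} \approx -0.1569$
$n - l = - \frac{447}{2849} - 35412 = - \frac{100889235}{2849}$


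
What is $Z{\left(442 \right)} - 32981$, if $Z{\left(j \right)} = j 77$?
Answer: $1053$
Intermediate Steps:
$Z{\left(j \right)} = 77 j$
$Z{\left(442 \right)} - 32981 = 77 \cdot 442 - 32981 = 34034 - 32981 = 1053$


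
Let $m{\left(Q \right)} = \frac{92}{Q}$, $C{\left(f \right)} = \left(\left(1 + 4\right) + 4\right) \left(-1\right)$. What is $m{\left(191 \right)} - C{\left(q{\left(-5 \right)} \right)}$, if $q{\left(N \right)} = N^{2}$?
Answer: $\frac{1811}{191} \approx 9.4817$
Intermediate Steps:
$C{\left(f \right)} = -9$ ($C{\left(f \right)} = \left(5 + 4\right) \left(-1\right) = 9 \left(-1\right) = -9$)
$m{\left(191 \right)} - C{\left(q{\left(-5 \right)} \right)} = \frac{92}{191} - -9 = 92 \cdot \frac{1}{191} + 9 = \frac{92}{191} + 9 = \frac{1811}{191}$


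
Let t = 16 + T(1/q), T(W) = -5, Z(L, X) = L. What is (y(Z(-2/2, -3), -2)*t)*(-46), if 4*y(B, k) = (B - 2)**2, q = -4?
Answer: -2277/2 ≈ -1138.5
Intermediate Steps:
y(B, k) = (-2 + B)**2/4 (y(B, k) = (B - 2)**2/4 = (-2 + B)**2/4)
t = 11 (t = 16 - 5 = 11)
(y(Z(-2/2, -3), -2)*t)*(-46) = (((-2 - 2/2)**2/4)*11)*(-46) = (((-2 - 2*1/2)**2/4)*11)*(-46) = (((-2 - 1)**2/4)*11)*(-46) = (((1/4)*(-3)**2)*11)*(-46) = (((1/4)*9)*11)*(-46) = ((9/4)*11)*(-46) = (99/4)*(-46) = -2277/2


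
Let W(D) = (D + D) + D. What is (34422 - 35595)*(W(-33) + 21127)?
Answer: -24665844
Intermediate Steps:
W(D) = 3*D (W(D) = 2*D + D = 3*D)
(34422 - 35595)*(W(-33) + 21127) = (34422 - 35595)*(3*(-33) + 21127) = -1173*(-99 + 21127) = -1173*21028 = -24665844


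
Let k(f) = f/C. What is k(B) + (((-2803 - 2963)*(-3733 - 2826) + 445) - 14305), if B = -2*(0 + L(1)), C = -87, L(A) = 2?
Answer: 3289064062/87 ≈ 3.7805e+7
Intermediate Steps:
B = -4 (B = -2*(0 + 2) = -2*2 = -4)
k(f) = -f/87 (k(f) = f/(-87) = f*(-1/87) = -f/87)
k(B) + (((-2803 - 2963)*(-3733 - 2826) + 445) - 14305) = -1/87*(-4) + (((-2803 - 2963)*(-3733 - 2826) + 445) - 14305) = 4/87 + ((-5766*(-6559) + 445) - 14305) = 4/87 + ((37819194 + 445) - 14305) = 4/87 + (37819639 - 14305) = 4/87 + 37805334 = 3289064062/87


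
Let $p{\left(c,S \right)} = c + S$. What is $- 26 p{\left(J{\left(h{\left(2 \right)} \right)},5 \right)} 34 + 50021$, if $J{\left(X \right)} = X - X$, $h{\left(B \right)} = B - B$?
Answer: $45601$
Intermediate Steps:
$h{\left(B \right)} = 0$
$J{\left(X \right)} = 0$
$p{\left(c,S \right)} = S + c$
$- 26 p{\left(J{\left(h{\left(2 \right)} \right)},5 \right)} 34 + 50021 = - 26 \left(5 + 0\right) 34 + 50021 = \left(-26\right) 5 \cdot 34 + 50021 = \left(-130\right) 34 + 50021 = -4420 + 50021 = 45601$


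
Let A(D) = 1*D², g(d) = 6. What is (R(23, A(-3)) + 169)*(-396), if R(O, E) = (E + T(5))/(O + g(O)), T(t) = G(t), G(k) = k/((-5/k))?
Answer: -1942380/29 ≈ -66979.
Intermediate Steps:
G(k) = -k²/5 (G(k) = k*(-k/5) = -k²/5)
T(t) = -t²/5
A(D) = D²
R(O, E) = (-5 + E)/(6 + O) (R(O, E) = (E - ⅕*5²)/(O + 6) = (E - ⅕*25)/(6 + O) = (E - 5)/(6 + O) = (-5 + E)/(6 + O))
(R(23, A(-3)) + 169)*(-396) = ((-5 + (-3)²)/(6 + 23) + 169)*(-396) = ((-5 + 9)/29 + 169)*(-396) = ((1/29)*4 + 169)*(-396) = (4/29 + 169)*(-396) = (4905/29)*(-396) = -1942380/29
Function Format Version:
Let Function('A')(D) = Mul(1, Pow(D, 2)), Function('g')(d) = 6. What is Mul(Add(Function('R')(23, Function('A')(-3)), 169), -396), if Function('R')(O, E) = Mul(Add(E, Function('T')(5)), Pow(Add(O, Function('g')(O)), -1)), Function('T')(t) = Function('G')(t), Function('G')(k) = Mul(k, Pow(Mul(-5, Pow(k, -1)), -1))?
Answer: Rational(-1942380, 29) ≈ -66979.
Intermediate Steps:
Function('G')(k) = Mul(Rational(-1, 5), Pow(k, 2)) (Function('G')(k) = Mul(k, Mul(Rational(-1, 5), k)) = Mul(Rational(-1, 5), Pow(k, 2)))
Function('T')(t) = Mul(Rational(-1, 5), Pow(t, 2))
Function('A')(D) = Pow(D, 2)
Function('R')(O, E) = Mul(Pow(Add(6, O), -1), Add(-5, E)) (Function('R')(O, E) = Mul(Add(E, Mul(Rational(-1, 5), Pow(5, 2))), Pow(Add(O, 6), -1)) = Mul(Add(E, Mul(Rational(-1, 5), 25)), Pow(Add(6, O), -1)) = Mul(Add(E, -5), Pow(Add(6, O), -1)) = Mul(Add(-5, E), Pow(Add(6, O), -1)) = Mul(Pow(Add(6, O), -1), Add(-5, E)))
Mul(Add(Function('R')(23, Function('A')(-3)), 169), -396) = Mul(Add(Mul(Pow(Add(6, 23), -1), Add(-5, Pow(-3, 2))), 169), -396) = Mul(Add(Mul(Pow(29, -1), Add(-5, 9)), 169), -396) = Mul(Add(Mul(Rational(1, 29), 4), 169), -396) = Mul(Add(Rational(4, 29), 169), -396) = Mul(Rational(4905, 29), -396) = Rational(-1942380, 29)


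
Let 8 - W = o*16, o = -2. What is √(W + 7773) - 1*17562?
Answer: -17562 + √7813 ≈ -17474.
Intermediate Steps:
W = 40 (W = 8 - (-2)*16 = 8 - 1*(-32) = 8 + 32 = 40)
√(W + 7773) - 1*17562 = √(40 + 7773) - 1*17562 = √7813 - 17562 = -17562 + √7813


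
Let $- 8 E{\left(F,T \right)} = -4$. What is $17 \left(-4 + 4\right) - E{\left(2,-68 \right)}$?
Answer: $- \frac{1}{2} \approx -0.5$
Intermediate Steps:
$E{\left(F,T \right)} = \frac{1}{2}$ ($E{\left(F,T \right)} = \left(- \frac{1}{8}\right) \left(-4\right) = \frac{1}{2}$)
$17 \left(-4 + 4\right) - E{\left(2,-68 \right)} = 17 \left(-4 + 4\right) - \frac{1}{2} = 17 \cdot 0 - \frac{1}{2} = 0 - \frac{1}{2} = - \frac{1}{2}$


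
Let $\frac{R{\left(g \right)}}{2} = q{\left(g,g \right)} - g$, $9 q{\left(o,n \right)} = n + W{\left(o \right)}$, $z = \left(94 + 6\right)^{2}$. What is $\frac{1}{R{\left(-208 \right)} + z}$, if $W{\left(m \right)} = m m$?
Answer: $\frac{1}{19984} \approx 5.004 \cdot 10^{-5}$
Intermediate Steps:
$W{\left(m \right)} = m^{2}$
$z = 10000$ ($z = 100^{2} = 10000$)
$q{\left(o,n \right)} = \frac{n}{9} + \frac{o^{2}}{9}$ ($q{\left(o,n \right)} = \frac{n + o^{2}}{9} = \frac{n}{9} + \frac{o^{2}}{9}$)
$R{\left(g \right)} = - \frac{16 g}{9} + \frac{2 g^{2}}{9}$ ($R{\left(g \right)} = 2 \left(\left(\frac{g}{9} + \frac{g^{2}}{9}\right) - g\right) = 2 \left(- \frac{8 g}{9} + \frac{g^{2}}{9}\right) = - \frac{16 g}{9} + \frac{2 g^{2}}{9}$)
$\frac{1}{R{\left(-208 \right)} + z} = \frac{1}{\frac{2}{9} \left(-208\right) \left(-8 - 208\right) + 10000} = \frac{1}{\frac{2}{9} \left(-208\right) \left(-216\right) + 10000} = \frac{1}{9984 + 10000} = \frac{1}{19984}$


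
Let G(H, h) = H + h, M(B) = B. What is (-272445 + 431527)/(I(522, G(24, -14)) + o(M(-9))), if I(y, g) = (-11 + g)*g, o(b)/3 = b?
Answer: -159082/37 ≈ -4299.5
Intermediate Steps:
o(b) = 3*b
I(y, g) = g*(-11 + g)
(-272445 + 431527)/(I(522, G(24, -14)) + o(M(-9))) = (-272445 + 431527)/((24 - 14)*(-11 + (24 - 14)) + 3*(-9)) = 159082/(10*(-11 + 10) - 27) = 159082/(10*(-1) - 27) = 159082/(-10 - 27) = 159082/(-37) = 159082*(-1/37) = -159082/37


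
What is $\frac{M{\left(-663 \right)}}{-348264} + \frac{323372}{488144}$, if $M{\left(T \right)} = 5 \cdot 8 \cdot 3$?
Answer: $\frac{1172502593}{1770864396} \approx 0.66211$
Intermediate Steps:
$M{\left(T \right)} = 120$ ($M{\left(T \right)} = 40 \cdot 3 = 120$)
$\frac{M{\left(-663 \right)}}{-348264} + \frac{323372}{488144} = \frac{120}{-348264} + \frac{323372}{488144} = 120 \left(- \frac{1}{348264}\right) + 323372 \cdot \frac{1}{488144} = - \frac{5}{14511} + \frac{80843}{122036} = \frac{1172502593}{1770864396}$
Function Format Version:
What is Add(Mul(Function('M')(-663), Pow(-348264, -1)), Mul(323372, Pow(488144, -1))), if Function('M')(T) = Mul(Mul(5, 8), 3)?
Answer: Rational(1172502593, 1770864396) ≈ 0.66211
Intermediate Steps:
Function('M')(T) = 120 (Function('M')(T) = Mul(40, 3) = 120)
Add(Mul(Function('M')(-663), Pow(-348264, -1)), Mul(323372, Pow(488144, -1))) = Add(Mul(120, Pow(-348264, -1)), Mul(323372, Pow(488144, -1))) = Add(Mul(120, Rational(-1, 348264)), Mul(323372, Rational(1, 488144))) = Add(Rational(-5, 14511), Rational(80843, 122036)) = Rational(1172502593, 1770864396)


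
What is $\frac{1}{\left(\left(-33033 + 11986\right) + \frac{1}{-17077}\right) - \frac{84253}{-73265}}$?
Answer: $- \frac{1251146405}{26331439670819} \approx -4.7515 \cdot 10^{-5}$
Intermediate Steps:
$\frac{1}{\left(\left(-33033 + 11986\right) + \frac{1}{-17077}\right) - \frac{84253}{-73265}} = \frac{1}{\left(-21047 - \frac{1}{17077}\right) - - \frac{84253}{73265}} = \frac{1}{- \frac{359419620}{17077} + \frac{84253}{73265}} = \frac{1}{- \frac{26331439670819}{1251146405}} = - \frac{1251146405}{26331439670819}$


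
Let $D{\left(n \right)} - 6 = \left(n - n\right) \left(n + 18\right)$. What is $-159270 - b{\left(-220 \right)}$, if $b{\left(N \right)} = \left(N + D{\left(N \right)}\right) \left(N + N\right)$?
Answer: $-253430$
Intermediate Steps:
$D{\left(n \right)} = 6$ ($D{\left(n \right)} = 6 + \left(n - n\right) \left(n + 18\right) = 6 + 0 \left(18 + n\right) = 6 + 0 = 6$)
$b{\left(N \right)} = 2 N \left(6 + N\right)$ ($b{\left(N \right)} = \left(N + 6\right) \left(N + N\right) = \left(6 + N\right) 2 N = 2 N \left(6 + N\right)$)
$-159270 - b{\left(-220 \right)} = -159270 - 2 \left(-220\right) \left(6 - 220\right) = -159270 - 2 \left(-220\right) \left(-214\right) = -159270 - 94160 = -253430$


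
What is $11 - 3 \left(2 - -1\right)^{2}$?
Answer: $-16$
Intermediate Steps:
$11 - 3 \left(2 - -1\right)^{2} = 11 - 3 \left(2 + 1\right)^{2} = 11 - 3 \cdot 3^{2} = 11 - 27 = -16$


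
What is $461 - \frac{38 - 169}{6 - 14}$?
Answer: $\frac{3557}{8} \approx 444.63$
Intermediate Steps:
$461 - \frac{38 - 169}{6 - 14} = 461 - - \frac{131}{-8} = 461 - \left(-131\right) \left(- \frac{1}{8}\right) = 461 - \frac{131}{8} = \frac{3557}{8}$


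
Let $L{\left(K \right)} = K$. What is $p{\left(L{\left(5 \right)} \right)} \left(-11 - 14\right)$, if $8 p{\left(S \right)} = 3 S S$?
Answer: $- \frac{1875}{8} \approx -234.38$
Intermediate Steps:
$p{\left(S \right)} = \frac{3 S^{2}}{8}$ ($p{\left(S \right)} = \frac{3 S S}{8} = \frac{3 S^{2}}{8}$)
$p{\left(L{\left(5 \right)} \right)} \left(-11 - 14\right) = \frac{3 \cdot 5^{2}}{8} \left(-11 - 14\right) = \frac{3}{8} \cdot 25 \left(-11 - 14\right) = \frac{75}{8} \left(-25\right) = - \frac{1875}{8}$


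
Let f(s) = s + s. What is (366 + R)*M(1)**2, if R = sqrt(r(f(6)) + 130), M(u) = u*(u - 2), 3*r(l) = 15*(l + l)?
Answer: 366 + 5*sqrt(10) ≈ 381.81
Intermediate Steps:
f(s) = 2*s
r(l) = 10*l (r(l) = (15*(l + l))/3 = (15*(2*l))/3 = (30*l)/3 = 10*l)
M(u) = u*(-2 + u)
R = 5*sqrt(10) (R = sqrt(10*(2*6) + 130) = sqrt(10*12 + 130) = sqrt(120 + 130) = sqrt(250) = 5*sqrt(10) ≈ 15.811)
(366 + R)*M(1)**2 = (366 + 5*sqrt(10))*(1*(-2 + 1))**2 = (366 + 5*sqrt(10))*(1*(-1))**2 = (366 + 5*sqrt(10))*(-1)**2 = (366 + 5*sqrt(10))*1 = 366 + 5*sqrt(10)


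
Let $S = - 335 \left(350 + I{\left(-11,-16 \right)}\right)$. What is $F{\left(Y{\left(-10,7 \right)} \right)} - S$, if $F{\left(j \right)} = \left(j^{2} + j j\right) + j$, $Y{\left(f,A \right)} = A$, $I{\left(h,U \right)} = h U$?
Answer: $176315$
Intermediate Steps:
$I{\left(h,U \right)} = U h$
$S = -176210$ ($S = - 335 \left(350 - -176\right) = - 335 \left(350 + 176\right) = \left(-335\right) 526 = -176210$)
$F{\left(j \right)} = j + 2 j^{2}$ ($F{\left(j \right)} = \left(j^{2} + j^{2}\right) + j = 2 j^{2} + j = j + 2 j^{2}$)
$F{\left(Y{\left(-10,7 \right)} \right)} - S = 7 \left(1 + 2 \cdot 7\right) - -176210 = 7 \left(1 + 14\right) + 176210 = 7 \cdot 15 + 176210 = 105 + 176210 = 176315$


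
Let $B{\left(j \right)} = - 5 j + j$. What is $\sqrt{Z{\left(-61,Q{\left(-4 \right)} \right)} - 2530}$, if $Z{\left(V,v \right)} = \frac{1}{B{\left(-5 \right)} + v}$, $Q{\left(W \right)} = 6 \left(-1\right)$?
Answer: $\frac{i \sqrt{495866}}{14} \approx 50.298 i$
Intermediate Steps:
$Q{\left(W \right)} = -6$
$B{\left(j \right)} = - 4 j$
$Z{\left(V,v \right)} = \frac{1}{20 + v}$ ($Z{\left(V,v \right)} = \frac{1}{\left(-4\right) \left(-5\right) + v} = \frac{1}{20 + v}$)
$\sqrt{Z{\left(-61,Q{\left(-4 \right)} \right)} - 2530} = \sqrt{\frac{1}{20 - 6} - 2530} = \sqrt{\frac{1}{14} - 2530} = \sqrt{- \frac{35419}{14}} = \frac{i \sqrt{495866}}{14}$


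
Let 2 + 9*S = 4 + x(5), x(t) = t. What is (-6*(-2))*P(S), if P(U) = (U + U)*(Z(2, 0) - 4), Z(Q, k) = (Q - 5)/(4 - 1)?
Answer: -280/3 ≈ -93.333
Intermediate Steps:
Z(Q, k) = -5/3 + Q/3 (Z(Q, k) = (-5 + Q)/3 = (-5 + Q)*(⅓) = -5/3 + Q/3)
S = 7/9 (S = -2/9 + (4 + 5)/9 = -2/9 + (⅑)*9 = -2/9 + 1 = 7/9 ≈ 0.77778)
P(U) = -10*U (P(U) = (U + U)*((-5/3 + (⅓)*2) - 4) = (2*U)*((-5/3 + ⅔) - 4) = (2*U)*(-1 - 4) = (2*U)*(-5) = -10*U)
(-6*(-2))*P(S) = (-6*(-2))*(-10*7/9) = 12*(-70/9) = -280/3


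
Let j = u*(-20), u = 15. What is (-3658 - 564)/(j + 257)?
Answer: 4222/43 ≈ 98.186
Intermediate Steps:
j = -300 (j = 15*(-20) = -300)
(-3658 - 564)/(j + 257) = (-3658 - 564)/(-300 + 257) = -4222/(-43) = -4222*(-1/43) = 4222/43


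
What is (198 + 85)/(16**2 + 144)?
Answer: 283/400 ≈ 0.70750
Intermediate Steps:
(198 + 85)/(16**2 + 144) = 283/(256 + 144) = 283/400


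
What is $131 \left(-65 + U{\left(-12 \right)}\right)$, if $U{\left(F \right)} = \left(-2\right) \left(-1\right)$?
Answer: $-8253$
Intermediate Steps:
$U{\left(F \right)} = 2$
$131 \left(-65 + U{\left(-12 \right)}\right) = 131 \left(-65 + 2\right) = 131 \left(-63\right) = -8253$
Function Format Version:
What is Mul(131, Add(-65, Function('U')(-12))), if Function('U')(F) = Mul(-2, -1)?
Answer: -8253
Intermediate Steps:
Function('U')(F) = 2
Mul(131, Add(-65, Function('U')(-12))) = Mul(131, Add(-65, 2)) = Mul(131, -63) = -8253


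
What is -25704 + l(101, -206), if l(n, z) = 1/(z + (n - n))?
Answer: -5295025/206 ≈ -25704.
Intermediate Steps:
l(n, z) = 1/z (l(n, z) = 1/(z + 0) = 1/z)
-25704 + l(101, -206) = -25704 + 1/(-206) = -25704 - 1/206 = -5295025/206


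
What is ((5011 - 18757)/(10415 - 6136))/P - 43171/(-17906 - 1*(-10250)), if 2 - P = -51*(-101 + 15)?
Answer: 4602022157/816022416 ≈ 5.6396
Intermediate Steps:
P = -4384 (P = 2 - (-51)*(-101 + 15) = 2 - (-51)*(-86) = 2 - 1*4386 = 2 - 4386 = -4384)
((5011 - 18757)/(10415 - 6136))/P - 43171/(-17906 - 1*(-10250)) = ((5011 - 18757)/(10415 - 6136))/(-4384) - 43171/(-17906 - 1*(-10250)) = -13746/4279*(-1/4384) - 43171/(-17906 + 10250) = -13746*1/4279*(-1/4384) - 43171/(-7656) = -13746/4279*(-1/4384) - 43171*(-1/7656) = 6873/9379568 + 43171/7656 = 4602022157/816022416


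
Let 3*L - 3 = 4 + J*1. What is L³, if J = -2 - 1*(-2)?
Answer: 343/27 ≈ 12.704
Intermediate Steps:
J = 0 (J = -2 + 2 = 0)
L = 7/3 (L = 1 + (4 + 0*1)/3 = 1 + (4 + 0)/3 = 1 + (⅓)*4 = 1 + 4/3 = 7/3 ≈ 2.3333)
L³ = (7/3)³ = 343/27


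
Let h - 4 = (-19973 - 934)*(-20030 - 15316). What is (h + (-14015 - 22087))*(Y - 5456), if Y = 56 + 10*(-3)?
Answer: -4012458991320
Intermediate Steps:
h = 738978826 (h = 4 + (-19973 - 934)*(-20030 - 15316) = 4 - 20907*(-35346) = 4 + 738978822 = 738978826)
Y = 26 (Y = 56 - 30 = 26)
(h + (-14015 - 22087))*(Y - 5456) = (738978826 + (-14015 - 22087))*(26 - 5456) = (738978826 - 36102)*(-5430) = 738942724*(-5430) = -4012458991320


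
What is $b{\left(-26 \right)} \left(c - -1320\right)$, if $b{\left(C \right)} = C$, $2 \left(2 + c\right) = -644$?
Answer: $-25896$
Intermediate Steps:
$c = -324$ ($c = -2 + \frac{1}{2} \left(-644\right) = -2 - 322 = -324$)
$b{\left(-26 \right)} \left(c - -1320\right) = - 26 \left(-324 - -1320\right) = - 26 \left(-324 + 1320\right) = \left(-26\right) 996 = -25896$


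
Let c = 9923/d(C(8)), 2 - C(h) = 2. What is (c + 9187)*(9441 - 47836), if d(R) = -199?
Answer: -69813244550/199 ≈ -3.5082e+8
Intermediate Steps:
C(h) = 0 (C(h) = 2 - 1*2 = 2 - 2 = 0)
c = -9923/199 (c = 9923/(-199) = 9923*(-1/199) = -9923/199 ≈ -49.864)
(c + 9187)*(9441 - 47836) = (-9923/199 + 9187)*(9441 - 47836) = (1818290/199)*(-38395) = -69813244550/199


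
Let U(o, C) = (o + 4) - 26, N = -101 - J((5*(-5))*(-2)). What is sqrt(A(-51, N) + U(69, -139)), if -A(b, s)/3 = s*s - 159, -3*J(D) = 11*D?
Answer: 7*I*sqrt(3639)/3 ≈ 140.76*I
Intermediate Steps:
J(D) = -11*D/3
N = 247/3 (N = -101 - (-11)*(5*(-5))*(-2)/3 = -101 - (-11)*(-25*(-2))/3 = -101 - (-11)*50/3 = -101 - 1*(-550/3) = -101 + 550/3 = 247/3 ≈ 82.333)
U(o, C) = -22 + o (U(o, C) = (4 + o) - 26 = -22 + o)
A(b, s) = 477 - 3*s**2 (A(b, s) = -3*(s*s - 159) = -3*(s**2 - 159) = -3*(-159 + s**2) = 477 - 3*s**2)
sqrt(A(-51, N) + U(69, -139)) = sqrt((477 - 3*(247/3)**2) + (-22 + 69)) = sqrt((477 - 3*61009/9) + 47) = sqrt((477 - 61009/3) + 47) = sqrt(-59578/3 + 47) = sqrt(-59437/3) = 7*I*sqrt(3639)/3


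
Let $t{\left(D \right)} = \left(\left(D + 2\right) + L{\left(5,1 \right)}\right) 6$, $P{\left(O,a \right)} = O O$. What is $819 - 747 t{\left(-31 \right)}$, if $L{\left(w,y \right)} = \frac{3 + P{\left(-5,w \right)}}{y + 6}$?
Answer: $112869$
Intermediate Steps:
$P{\left(O,a \right)} = O^{2}$
$L{\left(w,y \right)} = \frac{28}{6 + y}$ ($L{\left(w,y \right)} = \frac{3 + \left(-5\right)^{2}}{y + 6} = \frac{3 + 25}{6 + y} = \frac{28}{6 + y}$)
$t{\left(D \right)} = 36 + 6 D$ ($t{\left(D \right)} = \left(\left(D + 2\right) + \frac{28}{6 + 1}\right) 6 = \left(\left(2 + D\right) + \frac{28}{7}\right) 6 = \left(\left(2 + D\right) + 28 \cdot \frac{1}{7}\right) 6 = \left(\left(2 + D\right) + 4\right) 6 = \left(6 + D\right) 6 = 36 + 6 D$)
$819 - 747 t{\left(-31 \right)} = 819 - 747 \left(36 + 6 \left(-31\right)\right) = 819 - 747 \left(36 - 186\right) = 819 - -112050 = 819 + 112050 = 112869$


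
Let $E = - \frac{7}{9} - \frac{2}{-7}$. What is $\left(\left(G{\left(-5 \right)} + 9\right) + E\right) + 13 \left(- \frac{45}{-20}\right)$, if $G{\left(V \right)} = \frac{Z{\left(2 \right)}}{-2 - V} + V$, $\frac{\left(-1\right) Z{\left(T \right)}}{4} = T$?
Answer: $\frac{7583}{252} \approx 30.091$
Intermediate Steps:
$Z{\left(T \right)} = - 4 T$
$E = - \frac{31}{63}$ ($E = \left(-7\right) \frac{1}{9} - - \frac{2}{7} = - \frac{7}{9} + \frac{2}{7} = - \frac{31}{63} \approx -0.49206$)
$G{\left(V \right)} = V - \frac{8}{-2 - V}$ ($G{\left(V \right)} = \frac{\left(-4\right) 2}{-2 - V} + V = - \frac{8}{-2 - V} + V = V - \frac{8}{-2 - V}$)
$\left(\left(G{\left(-5 \right)} + 9\right) + E\right) + 13 \left(- \frac{45}{-20}\right) = \left(\left(\frac{8 + \left(-5\right)^{2} + 2 \left(-5\right)}{2 - 5} + 9\right) - \frac{31}{63}\right) + 13 \left(- \frac{45}{-20}\right) = \left(\left(\frac{8 + 25 - 10}{-3} + 9\right) - \frac{31}{63}\right) + 13 \left(\left(-45\right) \left(- \frac{1}{20}\right)\right) = \left(\left(\left(- \frac{1}{3}\right) 23 + 9\right) - \frac{31}{63}\right) + 13 \cdot \frac{9}{4} = \left(\left(- \frac{23}{3} + 9\right) - \frac{31}{63}\right) + \frac{117}{4} = \left(\frac{4}{3} - \frac{31}{63}\right) + \frac{117}{4} = \frac{53}{63} + \frac{117}{4} = \frac{7583}{252}$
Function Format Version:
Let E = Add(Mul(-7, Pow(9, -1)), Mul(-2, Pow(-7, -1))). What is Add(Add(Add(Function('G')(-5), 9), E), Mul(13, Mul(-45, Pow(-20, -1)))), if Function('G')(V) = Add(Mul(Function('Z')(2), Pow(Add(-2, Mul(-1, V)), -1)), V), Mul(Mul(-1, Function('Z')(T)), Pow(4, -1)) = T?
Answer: Rational(7583, 252) ≈ 30.091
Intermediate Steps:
Function('Z')(T) = Mul(-4, T)
E = Rational(-31, 63) (E = Add(Mul(-7, Rational(1, 9)), Mul(-2, Rational(-1, 7))) = Add(Rational(-7, 9), Rational(2, 7)) = Rational(-31, 63) ≈ -0.49206)
Function('G')(V) = Add(V, Mul(-8, Pow(Add(-2, Mul(-1, V)), -1))) (Function('G')(V) = Add(Mul(Mul(-4, 2), Pow(Add(-2, Mul(-1, V)), -1)), V) = Add(Mul(-8, Pow(Add(-2, Mul(-1, V)), -1)), V) = Add(V, Mul(-8, Pow(Add(-2, Mul(-1, V)), -1))))
Add(Add(Add(Function('G')(-5), 9), E), Mul(13, Mul(-45, Pow(-20, -1)))) = Add(Add(Add(Mul(Pow(Add(2, -5), -1), Add(8, Pow(-5, 2), Mul(2, -5))), 9), Rational(-31, 63)), Mul(13, Mul(-45, Pow(-20, -1)))) = Add(Add(Add(Mul(Pow(-3, -1), Add(8, 25, -10)), 9), Rational(-31, 63)), Mul(13, Mul(-45, Rational(-1, 20)))) = Add(Add(Add(Mul(Rational(-1, 3), 23), 9), Rational(-31, 63)), Mul(13, Rational(9, 4))) = Add(Add(Add(Rational(-23, 3), 9), Rational(-31, 63)), Rational(117, 4)) = Add(Add(Rational(4, 3), Rational(-31, 63)), Rational(117, 4)) = Add(Rational(53, 63), Rational(117, 4)) = Rational(7583, 252)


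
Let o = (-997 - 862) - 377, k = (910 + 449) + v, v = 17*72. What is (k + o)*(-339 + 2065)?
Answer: 598922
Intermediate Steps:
v = 1224
k = 2583 (k = (910 + 449) + 1224 = 1359 + 1224 = 2583)
o = -2236 (o = -1859 - 377 = -2236)
(k + o)*(-339 + 2065) = (2583 - 2236)*(-339 + 2065) = 347*1726 = 598922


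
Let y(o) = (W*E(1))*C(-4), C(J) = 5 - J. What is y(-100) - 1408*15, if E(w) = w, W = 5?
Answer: -21075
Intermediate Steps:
y(o) = 45 (y(o) = (5*1)*(5 - 1*(-4)) = 5*(5 + 4) = 5*9 = 45)
y(-100) - 1408*15 = 45 - 1408*15 = 45 - 21120 = -21075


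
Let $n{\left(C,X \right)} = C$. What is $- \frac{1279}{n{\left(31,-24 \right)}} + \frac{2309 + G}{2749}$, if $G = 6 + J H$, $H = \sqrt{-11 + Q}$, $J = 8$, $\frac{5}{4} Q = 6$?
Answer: $- \frac{3444206}{85219} + \frac{8 i \sqrt{155}}{13745} \approx -40.416 + 0.0072462 i$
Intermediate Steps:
$Q = \frac{24}{5}$ ($Q = \frac{4}{5} \cdot 6 = \frac{24}{5} \approx 4.8$)
$H = \frac{i \sqrt{155}}{5}$ ($H = \sqrt{-11 + \frac{24}{5}} = \sqrt{- \frac{31}{5}} = \frac{i \sqrt{155}}{5} \approx 2.49 i$)
$G = 6 + \frac{8 i \sqrt{155}}{5}$ ($G = 6 + 8 \frac{i \sqrt{155}}{5} = 6 + \frac{8 i \sqrt{155}}{5} \approx 6.0 + 19.92 i$)
$- \frac{1279}{n{\left(31,-24 \right)}} + \frac{2309 + G}{2749} = - \frac{1279}{31} + \frac{2309 + \left(6 + \frac{8 i \sqrt{155}}{5}\right)}{2749} = \left(-1279\right) \frac{1}{31} + \left(2315 + \frac{8 i \sqrt{155}}{5}\right) \frac{1}{2749} = - \frac{1279}{31} + \left(\frac{2315}{2749} + \frac{8 i \sqrt{155}}{13745}\right) = - \frac{3444206}{85219} + \frac{8 i \sqrt{155}}{13745}$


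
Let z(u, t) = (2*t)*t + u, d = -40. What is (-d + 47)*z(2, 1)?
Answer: 348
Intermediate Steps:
z(u, t) = u + 2*t**2 (z(u, t) = 2*t**2 + u = u + 2*t**2)
(-d + 47)*z(2, 1) = (-1*(-40) + 47)*(2 + 2*1**2) = (40 + 47)*(2 + 2*1) = 87*(2 + 2) = 87*4 = 348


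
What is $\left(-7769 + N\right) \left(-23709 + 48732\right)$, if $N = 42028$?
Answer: $857262957$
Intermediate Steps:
$\left(-7769 + N\right) \left(-23709 + 48732\right) = \left(-7769 + 42028\right) \left(-23709 + 48732\right) = 34259 \cdot 25023 = 857262957$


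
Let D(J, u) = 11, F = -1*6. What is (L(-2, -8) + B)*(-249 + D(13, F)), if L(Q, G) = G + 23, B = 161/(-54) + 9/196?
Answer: -1085365/378 ≈ -2871.3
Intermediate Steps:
F = -6
B = -15535/5292 (B = 161*(-1/54) + 9*(1/196) = -161/54 + 9/196 = -15535/5292 ≈ -2.9356)
L(Q, G) = 23 + G
(L(-2, -8) + B)*(-249 + D(13, F)) = ((23 - 8) - 15535/5292)*(-249 + 11) = (15 - 15535/5292)*(-238) = (63845/5292)*(-238) = -1085365/378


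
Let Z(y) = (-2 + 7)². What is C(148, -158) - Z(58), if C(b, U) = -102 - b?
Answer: -275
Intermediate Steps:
Z(y) = 25 (Z(y) = 5² = 25)
C(148, -158) - Z(58) = (-102 - 1*148) - 1*25 = (-102 - 148) - 25 = -250 - 25 = -275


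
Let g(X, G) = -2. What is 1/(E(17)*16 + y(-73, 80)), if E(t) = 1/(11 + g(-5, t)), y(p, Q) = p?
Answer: -9/641 ≈ -0.014041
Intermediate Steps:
E(t) = ⅑ (E(t) = 1/(11 - 2) = 1/9 = ⅑)
1/(E(17)*16 + y(-73, 80)) = 1/((⅑)*16 - 73) = 1/(16/9 - 73) = 1/(-641/9) = -9/641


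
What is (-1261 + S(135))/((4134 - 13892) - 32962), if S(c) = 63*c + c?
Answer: -7379/42720 ≈ -0.17273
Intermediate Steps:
S(c) = 64*c
(-1261 + S(135))/((4134 - 13892) - 32962) = (-1261 + 64*135)/((4134 - 13892) - 32962) = (-1261 + 8640)/(-9758 - 32962) = 7379/(-42720) = 7379*(-1/42720) = -7379/42720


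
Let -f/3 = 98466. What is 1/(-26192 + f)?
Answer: -1/321590 ≈ -3.1095e-6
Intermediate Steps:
f = -295398 (f = -3*98466 = -295398)
1/(-26192 + f) = 1/(-26192 - 295398) = 1/(-321590) = -1/321590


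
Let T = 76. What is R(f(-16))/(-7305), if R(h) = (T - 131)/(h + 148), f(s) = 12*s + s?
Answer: -11/87660 ≈ -0.00012548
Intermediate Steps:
f(s) = 13*s
R(h) = -55/(148 + h) (R(h) = (76 - 131)/(h + 148) = -55/(148 + h))
R(f(-16))/(-7305) = -55/(148 + 13*(-16))/(-7305) = -55/(148 - 208)*(-1/7305) = -55/(-60)*(-1/7305) = -55*(-1/60)*(-1/7305) = (11/12)*(-1/7305) = -11/87660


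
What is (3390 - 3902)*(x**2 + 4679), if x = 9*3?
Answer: -2768896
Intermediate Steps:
x = 27
(3390 - 3902)*(x**2 + 4679) = (3390 - 3902)*(27**2 + 4679) = -512*(729 + 4679) = -512*5408 = -2768896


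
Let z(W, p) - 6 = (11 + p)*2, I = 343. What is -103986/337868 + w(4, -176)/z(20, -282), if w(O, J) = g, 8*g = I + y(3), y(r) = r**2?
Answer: -2206334/5659289 ≈ -0.38986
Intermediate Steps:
z(W, p) = 28 + 2*p (z(W, p) = 6 + (11 + p)*2 = 6 + (22 + 2*p) = 28 + 2*p)
g = 44 (g = (343 + 3**2)/8 = (343 + 9)/8 = (1/8)*352 = 44)
w(O, J) = 44
-103986/337868 + w(4, -176)/z(20, -282) = -103986/337868 + 44/(28 + 2*(-282)) = -103986*1/337868 + 44/(28 - 564) = -51993/168934 + 44/(-536) = -51993/168934 + 44*(-1/536) = -51993/168934 - 11/134 = -2206334/5659289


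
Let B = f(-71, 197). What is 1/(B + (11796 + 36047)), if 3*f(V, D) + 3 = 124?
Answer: 3/143650 ≈ 2.0884e-5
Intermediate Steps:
f(V, D) = 121/3 (f(V, D) = -1 + (1/3)*124 = -1 + 124/3 = 121/3)
B = 121/3 ≈ 40.333
1/(B + (11796 + 36047)) = 1/(121/3 + (11796 + 36047)) = 1/(121/3 + 47843) = 1/(143650/3) = 3/143650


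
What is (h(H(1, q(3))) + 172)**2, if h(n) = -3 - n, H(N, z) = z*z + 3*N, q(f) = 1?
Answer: 27225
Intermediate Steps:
H(N, z) = z**2 + 3*N
(h(H(1, q(3))) + 172)**2 = ((-3 - (1**2 + 3*1)) + 172)**2 = ((-3 - (1 + 3)) + 172)**2 = ((-3 - 1*4) + 172)**2 = ((-3 - 4) + 172)**2 = (-7 + 172)**2 = 165**2 = 27225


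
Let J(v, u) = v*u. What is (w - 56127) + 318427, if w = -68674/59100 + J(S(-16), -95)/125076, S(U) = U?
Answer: 26929318014483/102666550 ≈ 2.6230e+5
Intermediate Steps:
J(v, u) = u*v
w = -118050517/102666550 (w = -68674/59100 - 95*(-16)/125076 = -68674*1/59100 + 1520*(1/125076) = -34337/29550 + 380/31269 = -118050517/102666550 ≈ -1.1498)
(w - 56127) + 318427 = (-118050517/102666550 - 56127) + 318427 = -5762483502367/102666550 + 318427 = 26929318014483/102666550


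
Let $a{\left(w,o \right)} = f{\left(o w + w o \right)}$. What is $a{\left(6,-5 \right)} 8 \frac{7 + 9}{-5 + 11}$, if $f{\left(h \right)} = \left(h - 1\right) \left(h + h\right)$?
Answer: $156160$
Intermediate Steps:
$f{\left(h \right)} = 2 h \left(-1 + h\right)$ ($f{\left(h \right)} = \left(-1 + h\right) 2 h = 2 h \left(-1 + h\right)$)
$a{\left(w,o \right)} = 4 o w \left(-1 + 2 o w\right)$ ($a{\left(w,o \right)} = 2 \left(o w + w o\right) \left(-1 + \left(o w + w o\right)\right) = 2 \left(o w + o w\right) \left(-1 + \left(o w + o w\right)\right) = 2 \cdot 2 o w \left(-1 + 2 o w\right) = 4 o w \left(-1 + 2 o w\right)$)
$a{\left(6,-5 \right)} 8 \frac{7 + 9}{-5 + 11} = 4 \left(-5\right) 6 \left(-1 + 2 \left(-5\right) 6\right) 8 \frac{7 + 9}{-5 + 11} = 4 \left(-5\right) 6 \left(-1 - 60\right) 8 \cdot \frac{16}{6} = 4 \left(-5\right) 6 \left(-61\right) 8 \cdot 16 \cdot \frac{1}{6} = 7320 \cdot 8 \cdot \frac{8}{3} = 58560 \cdot \frac{8}{3} = 156160$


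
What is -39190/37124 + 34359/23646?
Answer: 14535699/36576421 ≈ 0.39741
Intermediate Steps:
-39190/37124 + 34359/23646 = -39190*1/37124 + 34359*(1/23646) = -19595/18562 + 11453/7882 = 14535699/36576421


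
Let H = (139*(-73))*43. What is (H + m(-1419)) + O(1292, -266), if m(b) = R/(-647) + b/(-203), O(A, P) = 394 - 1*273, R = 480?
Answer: -57290123547/131341 ≈ -4.3619e+5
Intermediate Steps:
O(A, P) = 121 (O(A, P) = 394 - 273 = 121)
m(b) = -480/647 - b/203 (m(b) = 480/(-647) + b/(-203) = 480*(-1/647) + b*(-1/203) = -480/647 - b/203)
H = -436321 (H = -10147*43 = -436321)
(H + m(-1419)) + O(1292, -266) = (-436321 + (-480/647 - 1/203*(-1419))) + 121 = (-436321 + (-480/647 + 1419/203)) + 121 = (-436321 + 820653/131341) + 121 = -57306015808/131341 + 121 = -57290123547/131341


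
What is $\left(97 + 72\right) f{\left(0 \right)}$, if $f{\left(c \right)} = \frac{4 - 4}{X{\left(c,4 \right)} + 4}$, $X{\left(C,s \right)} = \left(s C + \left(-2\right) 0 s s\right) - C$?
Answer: $0$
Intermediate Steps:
$X{\left(C,s \right)} = - C + C s$ ($X{\left(C,s \right)} = \left(C s + 0 s s\right) - C = \left(C s + 0 s\right) - C = \left(C s + 0\right) - C = C s - C = - C + C s$)
$f{\left(c \right)} = 0$ ($f{\left(c \right)} = \frac{4 - 4}{c \left(-1 + 4\right) + 4} = \frac{0}{c 3 + 4} = \frac{0}{3 c + 4} = \frac{0}{4 + 3 c} = 0$)
$\left(97 + 72\right) f{\left(0 \right)} = \left(97 + 72\right) 0 = 169 \cdot 0 = 0$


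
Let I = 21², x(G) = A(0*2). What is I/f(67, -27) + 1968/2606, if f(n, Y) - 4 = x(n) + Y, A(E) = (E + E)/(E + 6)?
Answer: -551991/29969 ≈ -18.419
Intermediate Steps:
A(E) = 2*E/(6 + E) (A(E) = (2*E)/(6 + E) = 2*E/(6 + E))
x(G) = 0 (x(G) = 2*(0*2)/(6 + 0*2) = 2*0/(6 + 0) = 2*0/6 = 2*0*(⅙) = 0)
f(n, Y) = 4 + Y (f(n, Y) = 4 + (0 + Y) = 4 + Y)
I = 441
I/f(67, -27) + 1968/2606 = 441/(4 - 27) + 1968/2606 = 441/(-23) + 1968*(1/2606) = 441*(-1/23) + 984/1303 = -441/23 + 984/1303 = -551991/29969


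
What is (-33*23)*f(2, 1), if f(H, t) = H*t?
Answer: -1518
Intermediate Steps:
(-33*23)*f(2, 1) = (-33*23)*(2*1) = -759*2 = -1518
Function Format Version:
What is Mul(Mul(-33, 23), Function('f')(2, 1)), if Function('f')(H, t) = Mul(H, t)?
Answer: -1518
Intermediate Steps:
Mul(Mul(-33, 23), Function('f')(2, 1)) = Mul(Mul(-33, 23), Mul(2, 1)) = Mul(-759, 2) = -1518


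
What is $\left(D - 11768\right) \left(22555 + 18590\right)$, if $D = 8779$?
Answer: $-122982405$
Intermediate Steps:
$\left(D - 11768\right) \left(22555 + 18590\right) = \left(8779 - 11768\right) \left(22555 + 18590\right) = \left(-2989\right) 41145 = -122982405$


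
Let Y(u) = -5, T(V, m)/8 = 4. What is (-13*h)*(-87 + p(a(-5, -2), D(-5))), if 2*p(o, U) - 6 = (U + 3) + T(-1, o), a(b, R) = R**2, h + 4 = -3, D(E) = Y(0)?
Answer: -6279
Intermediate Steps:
T(V, m) = 32 (T(V, m) = 8*4 = 32)
D(E) = -5
h = -7 (h = -4 - 3 = -7)
p(o, U) = 41/2 + U/2 (p(o, U) = 3 + ((U + 3) + 32)/2 = 3 + ((3 + U) + 32)/2 = 3 + (35 + U)/2 = 3 + (35/2 + U/2) = 41/2 + U/2)
(-13*h)*(-87 + p(a(-5, -2), D(-5))) = (-13*(-7))*(-87 + (41/2 + (1/2)*(-5))) = 91*(-87 + (41/2 - 5/2)) = 91*(-87 + 18) = 91*(-69) = -6279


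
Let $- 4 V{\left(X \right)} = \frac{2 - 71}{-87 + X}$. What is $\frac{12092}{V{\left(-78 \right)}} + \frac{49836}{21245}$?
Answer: $- \frac{56515652572}{488635} \approx -1.1566 \cdot 10^{5}$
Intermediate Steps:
$V{\left(X \right)} = \frac{69}{4 \left(-87 + X\right)}$ ($V{\left(X \right)} = - \frac{\left(2 - 71\right) \frac{1}{-87 + X}}{4} = - \frac{\left(-69\right) \frac{1}{-87 + X}}{4} = \frac{69}{4 \left(-87 + X\right)}$)
$\frac{12092}{V{\left(-78 \right)}} + \frac{49836}{21245} = \frac{12092}{\frac{69}{4} \frac{1}{-87 - 78}} + \frac{49836}{21245} = \frac{12092}{\frac{69}{4} \frac{1}{-165}} + 49836 \cdot \frac{1}{21245} = \frac{12092}{\frac{69}{4} \left(- \frac{1}{165}\right)} + \frac{49836}{21245} = \frac{12092}{- \frac{23}{220}} + \frac{49836}{21245} = 12092 \left(- \frac{220}{23}\right) + \frac{49836}{21245} = - \frac{2660240}{23} + \frac{49836}{21245} = - \frac{56515652572}{488635}$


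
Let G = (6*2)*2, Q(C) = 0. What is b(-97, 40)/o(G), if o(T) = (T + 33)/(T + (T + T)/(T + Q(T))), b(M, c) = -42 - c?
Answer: -2132/57 ≈ -37.404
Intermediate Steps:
G = 24 (G = 12*2 = 24)
o(T) = (33 + T)/(2 + T) (o(T) = (T + 33)/(T + (T + T)/(T + 0)) = (33 + T)/(T + (2*T)/T) = (33 + T)/(T + 2) = (33 + T)/(2 + T))
b(-97, 40)/o(G) = (-42 - 1*40)/(((33 + 24)/(2 + 24))) = (-42 - 40)/((57/26)) = -82/((1/26)*57) = -82/57/26 = -82*26/57 = -2132/57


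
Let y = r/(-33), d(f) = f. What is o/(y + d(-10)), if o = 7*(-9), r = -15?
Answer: 33/5 ≈ 6.6000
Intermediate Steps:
y = 5/11 (y = -15/(-33) = -15*(-1/33) = 5/11 ≈ 0.45455)
o = -63
o/(y + d(-10)) = -63/(5/11 - 10) = -63/(-105/11) = -63*(-11/105) = 33/5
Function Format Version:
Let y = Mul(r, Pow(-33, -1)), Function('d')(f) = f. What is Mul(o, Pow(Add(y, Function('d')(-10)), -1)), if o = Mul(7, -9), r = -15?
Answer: Rational(33, 5) ≈ 6.6000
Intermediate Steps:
y = Rational(5, 11) (y = Mul(-15, Pow(-33, -1)) = Mul(-15, Rational(-1, 33)) = Rational(5, 11) ≈ 0.45455)
o = -63
Mul(o, Pow(Add(y, Function('d')(-10)), -1)) = Mul(-63, Pow(Add(Rational(5, 11), -10), -1)) = Mul(-63, Pow(Rational(-105, 11), -1)) = Mul(-63, Rational(-11, 105)) = Rational(33, 5)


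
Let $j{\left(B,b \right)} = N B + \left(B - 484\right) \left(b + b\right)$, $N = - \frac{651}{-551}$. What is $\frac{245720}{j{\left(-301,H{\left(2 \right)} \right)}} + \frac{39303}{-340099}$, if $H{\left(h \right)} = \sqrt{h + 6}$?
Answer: $\frac{8789086212417711183}{2023035384064095101} - \frac{234246630440800 \sqrt{2}}{5948372044799} \approx -51.347$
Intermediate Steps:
$H{\left(h \right)} = \sqrt{6 + h}$
$N = \frac{651}{551}$ ($N = \left(-651\right) \left(- \frac{1}{551}\right) = \frac{651}{551} \approx 1.1815$)
$j{\left(B,b \right)} = \frac{651 B}{551} + 2 b \left(-484 + B\right)$ ($j{\left(B,b \right)} = \frac{651 B}{551} + \left(B - 484\right) \left(b + b\right) = \frac{651 B}{551} + \left(-484 + B\right) 2 b = \frac{651 B}{551} + 2 b \left(-484 + B\right)$)
$\frac{245720}{j{\left(-301,H{\left(2 \right)} \right)}} + \frac{39303}{-340099} = \frac{245720}{- 968 \sqrt{6 + 2} + \frac{651}{551} \left(-301\right) + 2 \left(-301\right) \sqrt{6 + 2}} + \frac{39303}{-340099} = \frac{245720}{- 968 \sqrt{8} - \frac{195951}{551} + 2 \left(-301\right) \sqrt{8}} + 39303 \left(- \frac{1}{340099}\right) = \frac{245720}{- 968 \cdot 2 \sqrt{2} - \frac{195951}{551} + 2 \left(-301\right) 2 \sqrt{2}} - \frac{39303}{340099} = \frac{245720}{- 1936 \sqrt{2} - \frac{195951}{551} - 1204 \sqrt{2}} - \frac{39303}{340099} = \frac{245720}{- \frac{195951}{551} - 3140 \sqrt{2}} - \frac{39303}{340099} = - \frac{39303}{340099} + \frac{245720}{- \frac{195951}{551} - 3140 \sqrt{2}}$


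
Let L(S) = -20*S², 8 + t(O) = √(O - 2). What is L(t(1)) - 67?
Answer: -1327 + 320*I ≈ -1327.0 + 320.0*I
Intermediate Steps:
t(O) = -8 + √(-2 + O) (t(O) = -8 + √(O - 2) = -8 + √(-2 + O))
L(t(1)) - 67 = -20*(-8 + √(-2 + 1))² - 67 = -20*(-8 + √(-1))² - 67 = -20*(-8 + I)² - 67 = -67 - 20*(-8 + I)²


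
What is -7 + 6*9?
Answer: 47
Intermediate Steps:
-7 + 6*9 = -7 + 54 = 47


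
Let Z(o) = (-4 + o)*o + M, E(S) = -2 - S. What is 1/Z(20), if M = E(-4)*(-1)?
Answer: 1/318 ≈ 0.0031447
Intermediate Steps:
M = -2 (M = (-2 - 1*(-4))*(-1) = (-2 + 4)*(-1) = 2*(-1) = -2)
Z(o) = -2 + o*(-4 + o) (Z(o) = (-4 + o)*o - 2 = o*(-4 + o) - 2 = -2 + o*(-4 + o))
1/Z(20) = 1/(-2 + 20**2 - 4*20) = 1/(-2 + 400 - 80) = 1/318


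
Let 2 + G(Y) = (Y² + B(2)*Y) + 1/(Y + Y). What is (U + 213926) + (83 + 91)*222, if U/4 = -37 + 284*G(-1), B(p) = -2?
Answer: 252974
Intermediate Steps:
G(Y) = -2 + Y² + 1/(2*Y) - 2*Y (G(Y) = -2 + ((Y² - 2*Y) + 1/(Y + Y)) = -2 + ((Y² - 2*Y) + 1/(2*Y)) = -2 + (Y² + 1/(2*Y) - 2*Y) = -2 + Y² + 1/(2*Y) - 2*Y)
U = 420 (U = 4*(-37 + 284*(-2 + (-1)² + (½)/(-1) - 2*(-1))) = 4*(-37 + 284*(-2 + 1 + (½)*(-1) + 2)) = 4*(-37 + 284*(-2 + 1 - ½ + 2)) = 4*(-37 + 284*(½)) = 4*(-37 + 142) = 4*105 = 420)
(U + 213926) + (83 + 91)*222 = (420 + 213926) + (83 + 91)*222 = 214346 + 174*222 = 214346 + 38628 = 252974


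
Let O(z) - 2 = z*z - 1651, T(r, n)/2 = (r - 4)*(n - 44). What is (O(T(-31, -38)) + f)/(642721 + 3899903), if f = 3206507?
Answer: 18076229/2271312 ≈ 7.9585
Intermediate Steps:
T(r, n) = 2*(-44 + n)*(-4 + r) (T(r, n) = 2*((r - 4)*(n - 44)) = 2*((-4 + r)*(-44 + n)) = 2*((-44 + n)*(-4 + r)) = 2*(-44 + n)*(-4 + r))
O(z) = -1649 + z**2 (O(z) = 2 + (z*z - 1651) = 2 + (z**2 - 1651) = 2 + (-1651 + z**2) = -1649 + z**2)
(O(T(-31, -38)) + f)/(642721 + 3899903) = ((-1649 + (352 - 88*(-31) - 8*(-38) + 2*(-38)*(-31))**2) + 3206507)/(642721 + 3899903) = ((-1649 + (352 + 2728 + 304 + 2356)**2) + 3206507)/4542624 = ((-1649 + 5740**2) + 3206507)*(1/4542624) = ((-1649 + 32947600) + 3206507)*(1/4542624) = (32945951 + 3206507)*(1/4542624) = 36152458*(1/4542624) = 18076229/2271312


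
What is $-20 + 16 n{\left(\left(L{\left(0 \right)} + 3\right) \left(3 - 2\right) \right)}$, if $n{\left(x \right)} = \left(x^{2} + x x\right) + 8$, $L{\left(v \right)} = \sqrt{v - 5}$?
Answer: $236 + 192 i \sqrt{5} \approx 236.0 + 429.33 i$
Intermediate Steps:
$L{\left(v \right)} = \sqrt{-5 + v}$
$n{\left(x \right)} = 8 + 2 x^{2}$ ($n{\left(x \right)} = \left(x^{2} + x^{2}\right) + 8 = 2 x^{2} + 8 = 8 + 2 x^{2}$)
$-20 + 16 n{\left(\left(L{\left(0 \right)} + 3\right) \left(3 - 2\right) \right)} = -20 + 16 \left(8 + 2 \left(\left(\sqrt{-5 + 0} + 3\right) \left(3 - 2\right)\right)^{2}\right) = -20 + 16 \left(8 + 2 \left(\left(\sqrt{-5} + 3\right) 1\right)^{2}\right) = -20 + 16 \left(8 + 2 \left(\left(i \sqrt{5} + 3\right) 1\right)^{2}\right) = -20 + 16 \left(8 + 2 \left(\left(3 + i \sqrt{5}\right) 1\right)^{2}\right) = -20 + 16 \left(8 + 2 \left(3 + i \sqrt{5}\right)^{2}\right) = -20 + \left(128 + 32 \left(3 + i \sqrt{5}\right)^{2}\right) = 108 + 32 \left(3 + i \sqrt{5}\right)^{2}$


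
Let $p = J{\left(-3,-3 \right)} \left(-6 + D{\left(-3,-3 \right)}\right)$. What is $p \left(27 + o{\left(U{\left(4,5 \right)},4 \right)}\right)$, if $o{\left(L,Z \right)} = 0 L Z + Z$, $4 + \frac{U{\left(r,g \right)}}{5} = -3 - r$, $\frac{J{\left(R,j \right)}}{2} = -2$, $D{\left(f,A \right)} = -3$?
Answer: $1116$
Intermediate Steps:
$J{\left(R,j \right)} = -4$ ($J{\left(R,j \right)} = 2 \left(-2\right) = -4$)
$U{\left(r,g \right)} = -35 - 5 r$ ($U{\left(r,g \right)} = -20 + 5 \left(-3 - r\right) = -20 - \left(15 + 5 r\right) = -35 - 5 r$)
$o{\left(L,Z \right)} = Z$ ($o{\left(L,Z \right)} = 0 Z + Z = 0 + Z = Z$)
$p = 36$ ($p = - 4 \left(-6 - 3\right) = \left(-4\right) \left(-9\right) = 36$)
$p \left(27 + o{\left(U{\left(4,5 \right)},4 \right)}\right) = 36 \left(27 + 4\right) = 36 \cdot 31 = 1116$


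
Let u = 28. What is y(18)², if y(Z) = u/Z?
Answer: 196/81 ≈ 2.4198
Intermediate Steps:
y(Z) = 28/Z
y(18)² = (28/18)² = (28*(1/18))² = (14/9)² = 196/81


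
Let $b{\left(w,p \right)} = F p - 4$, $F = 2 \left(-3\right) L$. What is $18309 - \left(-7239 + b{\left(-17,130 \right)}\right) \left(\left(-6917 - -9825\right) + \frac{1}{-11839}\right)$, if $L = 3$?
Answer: $\frac{330138473064}{11839} \approx 2.7886 \cdot 10^{7}$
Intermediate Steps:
$F = -18$ ($F = 2 \left(-3\right) 3 = \left(-6\right) 3 = -18$)
$b{\left(w,p \right)} = -4 - 18 p$ ($b{\left(w,p \right)} = - 18 p - 4 = -4 - 18 p$)
$18309 - \left(-7239 + b{\left(-17,130 \right)}\right) \left(\left(-6917 - -9825\right) + \frac{1}{-11839}\right) = 18309 - \left(-7239 - 2344\right) \left(\left(-6917 - -9825\right) + \frac{1}{-11839}\right) = 18309 - \left(-7239 - 2344\right) \left(\left(-6917 + 9825\right) - \frac{1}{11839}\right) = 18309 - \left(-7239 - 2344\right) \left(2908 - \frac{1}{11839}\right) = 18309 - \left(-9583\right) \frac{34427811}{11839} = 18309 - - \frac{329921712813}{11839} = 18309 + \frac{329921712813}{11839} = \frac{330138473064}{11839}$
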